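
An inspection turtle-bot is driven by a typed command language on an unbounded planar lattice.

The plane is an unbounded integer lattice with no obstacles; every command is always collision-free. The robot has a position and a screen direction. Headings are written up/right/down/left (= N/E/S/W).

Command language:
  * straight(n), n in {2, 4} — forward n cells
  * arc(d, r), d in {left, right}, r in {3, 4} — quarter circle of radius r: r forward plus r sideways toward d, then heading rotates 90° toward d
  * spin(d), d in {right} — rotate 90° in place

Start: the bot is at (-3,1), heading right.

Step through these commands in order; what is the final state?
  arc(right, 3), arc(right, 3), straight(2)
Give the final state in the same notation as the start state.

t0: at (-3,1), heading right
t=1 arc(right, 3) ⇒ at (0,-2), heading down
t=2 arc(right, 3) ⇒ at (-3,-5), heading left
t=3 straight(2) ⇒ at (-5,-5), heading left

at (-5,-5), heading left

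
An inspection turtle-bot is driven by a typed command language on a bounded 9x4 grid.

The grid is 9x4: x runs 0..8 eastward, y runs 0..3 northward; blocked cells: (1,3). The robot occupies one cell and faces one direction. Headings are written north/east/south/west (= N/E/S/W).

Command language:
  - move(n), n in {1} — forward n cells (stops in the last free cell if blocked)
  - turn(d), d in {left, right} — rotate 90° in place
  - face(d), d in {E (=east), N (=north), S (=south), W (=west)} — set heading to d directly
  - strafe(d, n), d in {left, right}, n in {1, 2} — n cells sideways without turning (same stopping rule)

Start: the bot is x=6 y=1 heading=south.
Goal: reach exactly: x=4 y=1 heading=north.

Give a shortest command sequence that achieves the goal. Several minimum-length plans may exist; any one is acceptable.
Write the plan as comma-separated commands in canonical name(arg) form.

start: x=6 y=1 heading=south
t=1 strafe(right, 2) ⇒ x=4 y=1 heading=south
t=2 face(N) ⇒ x=4 y=1 heading=north
shorter routes all fall short; 2 is best.

strafe(right, 2), face(N)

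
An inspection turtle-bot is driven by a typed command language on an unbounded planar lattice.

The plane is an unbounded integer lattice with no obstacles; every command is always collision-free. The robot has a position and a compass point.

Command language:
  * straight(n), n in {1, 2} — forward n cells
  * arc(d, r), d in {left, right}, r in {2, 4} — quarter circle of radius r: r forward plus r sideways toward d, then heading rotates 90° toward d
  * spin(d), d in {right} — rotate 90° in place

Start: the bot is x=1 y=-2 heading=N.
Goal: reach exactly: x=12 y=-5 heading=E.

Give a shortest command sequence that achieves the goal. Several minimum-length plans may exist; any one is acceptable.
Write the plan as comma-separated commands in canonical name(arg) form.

arc(right, 4), straight(1), arc(right, 4), straight(1), arc(left, 2)

initial: x=1 y=-2 heading=N
[1] after arc(right, 4): x=5 y=2 heading=E
[2] after straight(1): x=6 y=2 heading=E
[3] after arc(right, 4): x=10 y=-2 heading=S
[4] after straight(1): x=10 y=-3 heading=S
[5] after arc(left, 2): x=12 y=-5 heading=E
minimal: 5 command(s), checked below 5.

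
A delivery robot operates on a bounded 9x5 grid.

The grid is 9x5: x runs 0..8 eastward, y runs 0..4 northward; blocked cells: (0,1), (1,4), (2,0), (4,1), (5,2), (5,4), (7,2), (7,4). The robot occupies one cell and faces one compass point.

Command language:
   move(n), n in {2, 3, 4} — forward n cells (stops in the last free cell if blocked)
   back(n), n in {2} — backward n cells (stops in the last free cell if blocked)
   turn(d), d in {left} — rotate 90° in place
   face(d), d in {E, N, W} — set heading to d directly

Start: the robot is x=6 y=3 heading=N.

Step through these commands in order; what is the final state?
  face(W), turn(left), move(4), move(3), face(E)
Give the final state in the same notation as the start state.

begin: x=6 y=3 heading=N
t=1 face(W) ⇒ x=6 y=3 heading=W
t=2 turn(left) ⇒ x=6 y=3 heading=S
t=3 move(4) ⇒ x=6 y=0 heading=S
t=4 move(3) ⇒ x=6 y=0 heading=S
t=5 face(E) ⇒ x=6 y=0 heading=E

x=6 y=0 heading=E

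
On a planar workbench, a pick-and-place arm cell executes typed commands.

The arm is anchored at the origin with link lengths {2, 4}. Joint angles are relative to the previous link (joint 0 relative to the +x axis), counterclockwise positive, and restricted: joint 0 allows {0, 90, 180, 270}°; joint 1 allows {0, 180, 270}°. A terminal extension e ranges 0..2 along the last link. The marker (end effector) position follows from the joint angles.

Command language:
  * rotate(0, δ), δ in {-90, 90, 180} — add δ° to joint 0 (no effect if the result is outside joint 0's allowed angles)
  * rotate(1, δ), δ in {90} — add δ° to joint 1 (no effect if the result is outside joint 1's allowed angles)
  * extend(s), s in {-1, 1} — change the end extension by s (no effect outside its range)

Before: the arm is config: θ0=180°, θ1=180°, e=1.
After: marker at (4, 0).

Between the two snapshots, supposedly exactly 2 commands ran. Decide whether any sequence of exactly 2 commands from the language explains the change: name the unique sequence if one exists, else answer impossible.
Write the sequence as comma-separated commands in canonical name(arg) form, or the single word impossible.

start: config: θ0=180°, θ1=180°, e=1
[1] after extend(1): config: θ0=180°, θ1=180°, e=2
[2] after extend(1): config: θ0=180°, θ1=180°, e=2
uniquely the one of 36 2-step routes that fits.

extend(1), extend(1)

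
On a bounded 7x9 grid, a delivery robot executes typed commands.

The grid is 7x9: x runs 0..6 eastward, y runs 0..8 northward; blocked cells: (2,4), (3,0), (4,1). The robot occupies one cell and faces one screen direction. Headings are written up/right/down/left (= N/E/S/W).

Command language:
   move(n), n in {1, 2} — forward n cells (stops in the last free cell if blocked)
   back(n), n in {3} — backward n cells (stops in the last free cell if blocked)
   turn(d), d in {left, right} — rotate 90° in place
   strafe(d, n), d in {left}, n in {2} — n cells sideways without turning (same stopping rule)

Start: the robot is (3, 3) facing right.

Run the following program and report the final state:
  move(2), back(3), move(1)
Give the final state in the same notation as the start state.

(3, 3) facing right

begin: (3, 3) facing right
[1] after move(2): (5, 3) facing right
[2] after back(3): (2, 3) facing right
[3] after move(1): (3, 3) facing right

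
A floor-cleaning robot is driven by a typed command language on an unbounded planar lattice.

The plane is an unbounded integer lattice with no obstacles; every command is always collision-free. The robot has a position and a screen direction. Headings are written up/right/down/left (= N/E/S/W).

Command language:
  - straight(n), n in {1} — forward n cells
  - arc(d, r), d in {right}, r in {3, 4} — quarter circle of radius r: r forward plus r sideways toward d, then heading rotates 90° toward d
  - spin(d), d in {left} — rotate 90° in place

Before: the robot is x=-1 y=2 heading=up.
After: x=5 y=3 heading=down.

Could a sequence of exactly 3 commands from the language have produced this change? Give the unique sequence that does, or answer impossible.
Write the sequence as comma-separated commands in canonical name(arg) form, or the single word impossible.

key: order matters: swapping straight(1) and arc(right, 3) lands elsewhere
start: x=-1 y=2 heading=up
step 1 (straight(1)): x=-1 y=3 heading=up
step 2 (arc(right, 3)): x=2 y=6 heading=right
step 3 (arc(right, 3)): x=5 y=3 heading=down
no other 3-command option fits: unique.

straight(1), arc(right, 3), arc(right, 3)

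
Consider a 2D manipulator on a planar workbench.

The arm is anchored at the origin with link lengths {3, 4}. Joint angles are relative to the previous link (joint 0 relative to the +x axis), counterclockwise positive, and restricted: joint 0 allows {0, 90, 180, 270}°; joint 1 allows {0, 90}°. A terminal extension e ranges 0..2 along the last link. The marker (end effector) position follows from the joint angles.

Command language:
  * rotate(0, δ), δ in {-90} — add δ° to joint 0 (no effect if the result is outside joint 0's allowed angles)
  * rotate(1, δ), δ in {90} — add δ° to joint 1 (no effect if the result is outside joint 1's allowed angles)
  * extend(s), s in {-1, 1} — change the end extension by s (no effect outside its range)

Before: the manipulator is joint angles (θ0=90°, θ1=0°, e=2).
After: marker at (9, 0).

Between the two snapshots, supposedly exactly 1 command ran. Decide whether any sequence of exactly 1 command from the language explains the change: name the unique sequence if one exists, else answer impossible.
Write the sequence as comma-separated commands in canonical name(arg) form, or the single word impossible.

t0: joint angles (θ0=90°, θ1=0°, e=2)
1. rotate(0, -90) → joint angles (θ0=0°, θ1=0°, e=2)
uniquely the one of 4 1-step routes that fits.

rotate(0, -90)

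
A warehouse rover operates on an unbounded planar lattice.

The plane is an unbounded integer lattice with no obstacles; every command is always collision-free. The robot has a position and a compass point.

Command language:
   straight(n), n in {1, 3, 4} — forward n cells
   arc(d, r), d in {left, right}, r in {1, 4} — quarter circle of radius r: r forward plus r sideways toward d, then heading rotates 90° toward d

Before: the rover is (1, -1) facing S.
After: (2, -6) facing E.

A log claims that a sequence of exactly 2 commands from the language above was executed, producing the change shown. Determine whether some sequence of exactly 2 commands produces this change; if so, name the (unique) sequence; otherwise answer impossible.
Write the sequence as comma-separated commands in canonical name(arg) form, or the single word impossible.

key: position moved to (2,-6) AND the heading swung to E — translation plus rotation needed
t0: (1, -1) facing S
[1] after straight(4): (1, -5) facing S
[2] after arc(left, 1): (2, -6) facing E
no rival 2-sequence matches.

straight(4), arc(left, 1)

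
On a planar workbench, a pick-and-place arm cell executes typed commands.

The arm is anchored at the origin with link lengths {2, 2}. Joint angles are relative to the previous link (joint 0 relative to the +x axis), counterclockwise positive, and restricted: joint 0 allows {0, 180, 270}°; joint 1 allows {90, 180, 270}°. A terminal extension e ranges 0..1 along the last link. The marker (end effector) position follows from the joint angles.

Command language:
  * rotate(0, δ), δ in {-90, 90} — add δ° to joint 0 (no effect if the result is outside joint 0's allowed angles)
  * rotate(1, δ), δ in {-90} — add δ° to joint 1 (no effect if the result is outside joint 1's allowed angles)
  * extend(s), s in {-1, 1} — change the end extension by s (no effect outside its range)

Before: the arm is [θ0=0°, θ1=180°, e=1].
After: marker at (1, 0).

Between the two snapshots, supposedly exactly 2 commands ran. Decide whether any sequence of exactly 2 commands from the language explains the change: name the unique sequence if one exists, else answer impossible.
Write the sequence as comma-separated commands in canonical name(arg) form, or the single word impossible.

rotate(0, -90), rotate(0, -90)

from: [θ0=0°, θ1=180°, e=1]
step 1 (rotate(0, -90)): [θ0=270°, θ1=180°, e=1]
step 2 (rotate(0, -90)): [θ0=180°, θ1=180°, e=1]
uniquely the one of 25 2-step routes that fits.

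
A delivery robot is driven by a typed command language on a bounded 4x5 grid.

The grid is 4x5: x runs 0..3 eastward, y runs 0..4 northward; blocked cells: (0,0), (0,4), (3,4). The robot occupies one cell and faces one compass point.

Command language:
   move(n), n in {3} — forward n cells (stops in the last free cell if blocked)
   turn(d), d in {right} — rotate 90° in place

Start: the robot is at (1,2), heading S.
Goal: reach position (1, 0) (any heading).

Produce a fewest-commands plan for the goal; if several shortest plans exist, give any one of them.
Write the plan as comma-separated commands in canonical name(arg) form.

from: at (1,2), heading S
step 1 (move(3)): at (1,0), heading S
no 0-step plan works, so 1 is optimal.

move(3)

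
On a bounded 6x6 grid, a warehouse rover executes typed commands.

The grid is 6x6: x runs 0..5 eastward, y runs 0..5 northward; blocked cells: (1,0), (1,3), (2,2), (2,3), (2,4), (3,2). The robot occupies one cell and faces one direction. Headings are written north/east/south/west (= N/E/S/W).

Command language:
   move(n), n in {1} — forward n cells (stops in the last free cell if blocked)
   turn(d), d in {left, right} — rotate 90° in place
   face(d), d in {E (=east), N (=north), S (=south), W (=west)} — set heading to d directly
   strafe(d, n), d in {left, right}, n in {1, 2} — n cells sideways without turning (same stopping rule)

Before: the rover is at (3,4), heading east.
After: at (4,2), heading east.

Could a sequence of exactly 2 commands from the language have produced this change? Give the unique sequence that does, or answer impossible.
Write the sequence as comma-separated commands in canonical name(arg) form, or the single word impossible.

key: order matters: swapping move(1) and strafe(right, 2) lands elsewhere
from: at (3,4), heading east
step 1 (move(1)): at (4,4), heading east
step 2 (strafe(right, 2)): at (4,2), heading east
uniquely the one of 121 2-step routes that fits.

move(1), strafe(right, 2)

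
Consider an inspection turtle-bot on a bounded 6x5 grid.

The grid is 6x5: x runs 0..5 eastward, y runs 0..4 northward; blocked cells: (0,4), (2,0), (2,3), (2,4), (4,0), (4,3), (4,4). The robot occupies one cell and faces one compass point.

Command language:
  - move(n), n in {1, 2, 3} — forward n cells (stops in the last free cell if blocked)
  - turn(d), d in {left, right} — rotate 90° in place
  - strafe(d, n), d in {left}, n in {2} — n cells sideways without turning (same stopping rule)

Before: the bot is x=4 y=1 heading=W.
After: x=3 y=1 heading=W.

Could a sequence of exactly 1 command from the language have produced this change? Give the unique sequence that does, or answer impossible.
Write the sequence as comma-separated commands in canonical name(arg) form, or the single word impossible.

move(1)

key: still facing W — the one step turns nothing
begin: x=4 y=1 heading=W
1. move(1) → x=3 y=1 heading=W
no rival 1-sequence matches.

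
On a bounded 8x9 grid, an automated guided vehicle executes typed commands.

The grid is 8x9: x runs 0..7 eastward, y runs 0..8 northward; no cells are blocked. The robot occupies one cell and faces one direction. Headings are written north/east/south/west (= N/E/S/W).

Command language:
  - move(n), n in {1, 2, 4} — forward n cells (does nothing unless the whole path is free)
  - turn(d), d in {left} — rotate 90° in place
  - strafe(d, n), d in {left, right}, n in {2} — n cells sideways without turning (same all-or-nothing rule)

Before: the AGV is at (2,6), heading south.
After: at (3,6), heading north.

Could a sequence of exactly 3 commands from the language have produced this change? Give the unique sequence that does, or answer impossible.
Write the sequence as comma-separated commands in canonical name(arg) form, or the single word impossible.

turn(left), move(1), turn(left)

key: position moved to (3,6) AND the heading swung to N — translation plus rotation needed
begin: at (2,6), heading south
[1] after turn(left): at (2,6), heading east
[2] after move(1): at (3,6), heading east
[3] after turn(left): at (3,6), heading north
uniquely the one of 216 3-step routes that fits.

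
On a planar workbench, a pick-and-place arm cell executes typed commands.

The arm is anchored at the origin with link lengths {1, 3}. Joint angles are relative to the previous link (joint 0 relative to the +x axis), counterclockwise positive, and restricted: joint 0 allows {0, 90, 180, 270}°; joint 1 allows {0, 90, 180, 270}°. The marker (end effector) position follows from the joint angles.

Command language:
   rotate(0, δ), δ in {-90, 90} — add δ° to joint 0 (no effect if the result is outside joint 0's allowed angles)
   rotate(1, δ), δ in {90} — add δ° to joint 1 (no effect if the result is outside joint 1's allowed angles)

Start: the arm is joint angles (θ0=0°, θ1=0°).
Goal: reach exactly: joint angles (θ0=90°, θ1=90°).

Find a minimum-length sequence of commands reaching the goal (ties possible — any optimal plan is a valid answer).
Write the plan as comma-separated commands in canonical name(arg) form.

start: joint angles (θ0=0°, θ1=0°)
[1] after rotate(1, 90): joint angles (θ0=0°, θ1=90°)
[2] after rotate(0, 90): joint angles (θ0=90°, θ1=90°)
no 1-step plan works, so 2 is optimal.

rotate(1, 90), rotate(0, 90)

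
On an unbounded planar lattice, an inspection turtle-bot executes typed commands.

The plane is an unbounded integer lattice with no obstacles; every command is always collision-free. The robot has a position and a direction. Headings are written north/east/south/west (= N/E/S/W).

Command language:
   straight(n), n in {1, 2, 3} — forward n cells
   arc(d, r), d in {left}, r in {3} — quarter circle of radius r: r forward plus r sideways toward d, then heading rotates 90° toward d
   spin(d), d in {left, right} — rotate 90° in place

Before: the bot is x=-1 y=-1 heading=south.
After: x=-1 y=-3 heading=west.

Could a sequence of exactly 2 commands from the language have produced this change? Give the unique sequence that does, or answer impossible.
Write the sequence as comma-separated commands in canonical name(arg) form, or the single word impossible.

straight(2), spin(right)

key: cell and facing (now W) both changed — the 2 commands mix motion and turning
begin: x=-1 y=-1 heading=south
1. straight(2) → x=-1 y=-3 heading=south
2. spin(right) → x=-1 y=-3 heading=west
no rival 2-sequence matches.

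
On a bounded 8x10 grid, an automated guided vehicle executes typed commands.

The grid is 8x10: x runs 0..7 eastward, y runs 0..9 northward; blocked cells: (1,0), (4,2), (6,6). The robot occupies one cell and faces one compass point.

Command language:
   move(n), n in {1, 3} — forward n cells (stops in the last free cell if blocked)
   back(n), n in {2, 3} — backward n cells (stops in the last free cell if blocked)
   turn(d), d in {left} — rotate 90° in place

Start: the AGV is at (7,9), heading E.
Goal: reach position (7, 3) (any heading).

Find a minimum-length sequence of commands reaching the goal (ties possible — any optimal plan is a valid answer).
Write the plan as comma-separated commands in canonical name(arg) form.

turn(left), back(3), back(3)

begin: at (7,9), heading E
step 1 (turn(left)): at (7,9), heading N
step 2 (back(3)): at (7,6), heading N
step 3 (back(3)): at (7,3), heading N
nothing shorter than 3 reaches the goal.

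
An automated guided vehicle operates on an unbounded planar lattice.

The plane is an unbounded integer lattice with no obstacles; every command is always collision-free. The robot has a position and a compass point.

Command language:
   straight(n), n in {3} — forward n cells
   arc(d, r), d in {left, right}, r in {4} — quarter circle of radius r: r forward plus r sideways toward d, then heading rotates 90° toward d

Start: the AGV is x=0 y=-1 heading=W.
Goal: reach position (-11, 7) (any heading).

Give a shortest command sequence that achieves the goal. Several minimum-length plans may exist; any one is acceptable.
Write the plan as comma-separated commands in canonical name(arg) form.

arc(right, 4), arc(left, 4), straight(3)

t0: x=0 y=-1 heading=W
step 1 (arc(right, 4)): x=-4 y=3 heading=N
step 2 (arc(left, 4)): x=-8 y=7 heading=W
step 3 (straight(3)): x=-11 y=7 heading=W
nothing shorter than 3 reaches the goal.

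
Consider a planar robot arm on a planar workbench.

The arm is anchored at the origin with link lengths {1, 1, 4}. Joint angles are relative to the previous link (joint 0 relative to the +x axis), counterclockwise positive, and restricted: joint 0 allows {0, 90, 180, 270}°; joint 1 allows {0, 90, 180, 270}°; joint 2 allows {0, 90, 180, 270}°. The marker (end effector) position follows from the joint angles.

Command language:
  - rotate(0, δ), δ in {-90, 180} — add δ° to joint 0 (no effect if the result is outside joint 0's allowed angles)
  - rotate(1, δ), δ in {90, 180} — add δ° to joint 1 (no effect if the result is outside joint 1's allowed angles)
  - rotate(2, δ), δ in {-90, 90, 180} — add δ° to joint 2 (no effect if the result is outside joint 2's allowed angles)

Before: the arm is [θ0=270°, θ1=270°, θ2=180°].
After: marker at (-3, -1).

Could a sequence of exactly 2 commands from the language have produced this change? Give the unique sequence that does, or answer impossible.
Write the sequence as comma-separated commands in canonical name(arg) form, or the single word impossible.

from: [θ0=270°, θ1=270°, θ2=180°]
step 1 (rotate(1, 90)): [θ0=270°, θ1=0°, θ2=180°]
step 2 (rotate(1, 90)): [θ0=270°, θ1=90°, θ2=180°]
no rival 2-sequence matches.

rotate(1, 90), rotate(1, 90)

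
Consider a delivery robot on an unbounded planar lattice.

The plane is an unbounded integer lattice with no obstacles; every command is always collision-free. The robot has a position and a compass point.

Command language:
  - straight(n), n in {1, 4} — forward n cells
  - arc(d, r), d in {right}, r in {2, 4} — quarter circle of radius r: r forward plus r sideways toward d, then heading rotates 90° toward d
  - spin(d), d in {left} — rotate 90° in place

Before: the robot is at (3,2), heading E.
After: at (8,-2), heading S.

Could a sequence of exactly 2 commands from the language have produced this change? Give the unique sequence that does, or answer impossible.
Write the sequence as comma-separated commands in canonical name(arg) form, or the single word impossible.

key: cell and facing (now S) both changed — the 2 commands mix motion and turning
t0: at (3,2), heading E
t=1 straight(1) ⇒ at (4,2), heading E
t=2 arc(right, 4) ⇒ at (8,-2), heading S
no rival 2-sequence matches.

straight(1), arc(right, 4)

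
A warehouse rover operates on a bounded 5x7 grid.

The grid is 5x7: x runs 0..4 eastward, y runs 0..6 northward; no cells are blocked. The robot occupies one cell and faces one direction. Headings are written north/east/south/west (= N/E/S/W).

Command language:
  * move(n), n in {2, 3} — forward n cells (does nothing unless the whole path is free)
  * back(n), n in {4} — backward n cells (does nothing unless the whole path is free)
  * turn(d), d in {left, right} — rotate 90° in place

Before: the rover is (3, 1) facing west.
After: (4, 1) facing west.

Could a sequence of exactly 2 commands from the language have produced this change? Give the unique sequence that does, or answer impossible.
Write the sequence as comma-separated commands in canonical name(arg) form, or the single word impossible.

move(3), back(4)

key: heading stays W — no command in the sequence turns
initial: (3, 1) facing west
[1] after move(3): (0, 1) facing west
[2] after back(4): (4, 1) facing west
no rival 2-sequence matches.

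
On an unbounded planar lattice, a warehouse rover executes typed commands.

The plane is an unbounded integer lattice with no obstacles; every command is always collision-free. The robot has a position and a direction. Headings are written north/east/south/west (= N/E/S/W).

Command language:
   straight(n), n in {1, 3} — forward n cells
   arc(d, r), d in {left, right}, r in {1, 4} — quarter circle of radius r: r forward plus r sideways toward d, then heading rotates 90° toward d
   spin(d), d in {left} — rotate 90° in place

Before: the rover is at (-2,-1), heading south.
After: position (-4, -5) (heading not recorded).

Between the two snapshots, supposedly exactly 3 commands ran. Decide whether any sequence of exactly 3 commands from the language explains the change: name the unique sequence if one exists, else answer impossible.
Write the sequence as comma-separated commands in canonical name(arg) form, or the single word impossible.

key: running straight(1) before straight(3) would end elsewhere — order is forced
begin: at (-2,-1), heading south
step 1 (straight(3)): at (-2,-4), heading south
step 2 (arc(right, 1)): at (-3,-5), heading west
step 3 (straight(1)): at (-4,-5), heading west
all 343 alternatives checked — unique.

straight(3), arc(right, 1), straight(1)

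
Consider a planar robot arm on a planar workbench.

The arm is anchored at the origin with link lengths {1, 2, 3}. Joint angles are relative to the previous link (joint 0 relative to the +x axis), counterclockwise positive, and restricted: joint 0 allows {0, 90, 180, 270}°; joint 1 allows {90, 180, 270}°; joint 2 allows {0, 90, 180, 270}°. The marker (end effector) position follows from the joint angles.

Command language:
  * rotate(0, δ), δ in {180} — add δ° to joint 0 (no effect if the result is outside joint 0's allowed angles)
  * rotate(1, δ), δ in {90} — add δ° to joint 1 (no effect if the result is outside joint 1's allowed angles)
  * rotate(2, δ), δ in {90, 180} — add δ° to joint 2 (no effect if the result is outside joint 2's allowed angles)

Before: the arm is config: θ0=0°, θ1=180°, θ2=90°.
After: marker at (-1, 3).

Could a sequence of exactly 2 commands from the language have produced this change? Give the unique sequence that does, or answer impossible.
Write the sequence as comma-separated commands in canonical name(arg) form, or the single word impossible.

t0: config: θ0=0°, θ1=180°, θ2=90°
1. rotate(2, 90) → config: θ0=0°, θ1=180°, θ2=180°
2. rotate(2, 90) → config: θ0=0°, θ1=180°, θ2=270°
no rival 2-sequence matches.

rotate(2, 90), rotate(2, 90)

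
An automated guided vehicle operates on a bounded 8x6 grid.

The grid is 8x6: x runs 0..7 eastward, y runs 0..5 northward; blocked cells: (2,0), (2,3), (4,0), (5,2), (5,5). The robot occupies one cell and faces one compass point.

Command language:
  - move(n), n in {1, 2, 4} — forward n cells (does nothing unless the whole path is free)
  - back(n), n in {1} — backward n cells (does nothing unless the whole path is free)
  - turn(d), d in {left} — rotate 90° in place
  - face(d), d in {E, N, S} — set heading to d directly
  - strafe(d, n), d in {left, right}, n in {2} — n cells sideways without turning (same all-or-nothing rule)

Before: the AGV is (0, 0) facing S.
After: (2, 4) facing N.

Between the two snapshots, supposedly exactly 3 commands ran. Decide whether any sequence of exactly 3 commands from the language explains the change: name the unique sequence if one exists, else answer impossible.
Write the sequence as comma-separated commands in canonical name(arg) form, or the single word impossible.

face(N), move(4), strafe(right, 2)

key: running strafe(right, 2) before face(N) would end elsewhere — order is forced
start: (0, 0) facing S
1. face(N) → (0, 0) facing N
2. move(4) → (0, 4) facing N
3. strafe(right, 2) → (2, 4) facing N
all 1000 alternatives checked — unique.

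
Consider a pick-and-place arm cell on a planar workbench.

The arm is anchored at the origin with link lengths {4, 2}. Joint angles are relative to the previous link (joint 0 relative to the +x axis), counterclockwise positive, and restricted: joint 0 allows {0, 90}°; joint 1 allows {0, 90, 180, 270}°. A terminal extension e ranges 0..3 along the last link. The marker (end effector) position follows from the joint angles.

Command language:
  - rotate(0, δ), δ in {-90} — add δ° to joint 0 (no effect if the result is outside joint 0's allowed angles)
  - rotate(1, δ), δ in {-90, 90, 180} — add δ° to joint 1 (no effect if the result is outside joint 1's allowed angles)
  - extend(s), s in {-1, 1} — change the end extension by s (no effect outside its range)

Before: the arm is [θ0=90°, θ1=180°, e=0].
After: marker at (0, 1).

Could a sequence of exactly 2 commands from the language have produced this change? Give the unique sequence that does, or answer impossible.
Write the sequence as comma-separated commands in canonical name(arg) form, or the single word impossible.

key: running extend(1) before extend(-1) would end elsewhere — order is forced
begin: [θ0=90°, θ1=180°, e=0]
1. extend(-1) → [θ0=90°, θ1=180°, e=0]
2. extend(1) → [θ0=90°, θ1=180°, e=1]
no other 2-command option fits: unique.

extend(-1), extend(1)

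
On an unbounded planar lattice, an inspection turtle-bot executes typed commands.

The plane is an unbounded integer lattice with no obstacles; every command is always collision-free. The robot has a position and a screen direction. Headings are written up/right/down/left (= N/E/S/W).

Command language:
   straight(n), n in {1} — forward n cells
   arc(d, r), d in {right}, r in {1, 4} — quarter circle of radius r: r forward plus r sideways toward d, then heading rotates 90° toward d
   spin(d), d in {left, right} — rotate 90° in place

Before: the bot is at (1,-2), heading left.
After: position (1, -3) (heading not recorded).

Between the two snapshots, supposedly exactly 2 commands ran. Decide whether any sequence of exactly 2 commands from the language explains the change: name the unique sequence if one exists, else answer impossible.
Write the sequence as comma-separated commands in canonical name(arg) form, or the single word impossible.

key: order matters: swapping spin(left) and straight(1) lands elsewhere
initial: at (1,-2), heading left
t=1 spin(left) ⇒ at (1,-2), heading down
t=2 straight(1) ⇒ at (1,-3), heading down
uniquely the one of 25 2-step routes that fits.

spin(left), straight(1)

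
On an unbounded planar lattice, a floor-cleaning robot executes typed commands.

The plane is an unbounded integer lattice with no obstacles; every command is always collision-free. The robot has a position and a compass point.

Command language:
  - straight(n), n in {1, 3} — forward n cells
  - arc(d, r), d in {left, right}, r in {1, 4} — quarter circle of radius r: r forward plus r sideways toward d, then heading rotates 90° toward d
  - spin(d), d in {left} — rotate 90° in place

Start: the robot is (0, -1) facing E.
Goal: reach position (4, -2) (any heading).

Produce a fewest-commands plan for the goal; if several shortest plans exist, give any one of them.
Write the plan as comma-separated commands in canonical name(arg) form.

begin: (0, -1) facing E
t=1 straight(3) ⇒ (3, -1) facing E
t=2 arc(right, 1) ⇒ (4, -2) facing S
shorter routes all fall short; 2 is best.

straight(3), arc(right, 1)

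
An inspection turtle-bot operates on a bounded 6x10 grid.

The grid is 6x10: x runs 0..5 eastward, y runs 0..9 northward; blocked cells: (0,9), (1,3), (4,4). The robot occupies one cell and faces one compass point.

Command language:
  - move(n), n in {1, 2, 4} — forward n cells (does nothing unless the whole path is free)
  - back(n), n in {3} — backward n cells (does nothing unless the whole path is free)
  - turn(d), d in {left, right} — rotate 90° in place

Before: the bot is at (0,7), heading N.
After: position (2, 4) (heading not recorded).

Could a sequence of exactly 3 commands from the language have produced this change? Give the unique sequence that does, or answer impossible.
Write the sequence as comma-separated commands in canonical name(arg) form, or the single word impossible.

key: order matters: swapping back(3) and move(2) lands elsewhere
begin: at (0,7), heading N
[1] after back(3): at (0,4), heading N
[2] after turn(right): at (0,4), heading E
[3] after move(2): at (2,4), heading E
no other 3-command option fits: unique.

back(3), turn(right), move(2)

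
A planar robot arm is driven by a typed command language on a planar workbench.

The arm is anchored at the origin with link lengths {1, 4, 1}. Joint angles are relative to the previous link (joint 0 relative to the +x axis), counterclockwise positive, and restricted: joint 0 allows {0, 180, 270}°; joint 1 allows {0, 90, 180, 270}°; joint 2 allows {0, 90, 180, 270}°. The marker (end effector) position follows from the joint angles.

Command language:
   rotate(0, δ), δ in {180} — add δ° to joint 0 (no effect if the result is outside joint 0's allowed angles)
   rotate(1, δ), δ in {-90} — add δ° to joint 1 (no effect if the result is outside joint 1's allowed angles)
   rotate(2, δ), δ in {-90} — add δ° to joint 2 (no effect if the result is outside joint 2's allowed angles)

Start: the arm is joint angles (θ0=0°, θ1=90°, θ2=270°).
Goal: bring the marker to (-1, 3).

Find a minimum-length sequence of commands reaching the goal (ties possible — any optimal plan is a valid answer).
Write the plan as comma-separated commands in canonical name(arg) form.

initial: joint angles (θ0=0°, θ1=90°, θ2=270°)
[1] after rotate(0, 180): joint angles (θ0=180°, θ1=90°, θ2=270°)
[2] after rotate(1, -90): joint angles (θ0=180°, θ1=0°, θ2=270°)
[3] after rotate(1, -90): joint angles (θ0=180°, θ1=270°, θ2=270°)
[4] after rotate(2, -90): joint angles (θ0=180°, θ1=270°, θ2=180°)
minimal: 4 command(s), checked below 4.

rotate(0, 180), rotate(1, -90), rotate(1, -90), rotate(2, -90)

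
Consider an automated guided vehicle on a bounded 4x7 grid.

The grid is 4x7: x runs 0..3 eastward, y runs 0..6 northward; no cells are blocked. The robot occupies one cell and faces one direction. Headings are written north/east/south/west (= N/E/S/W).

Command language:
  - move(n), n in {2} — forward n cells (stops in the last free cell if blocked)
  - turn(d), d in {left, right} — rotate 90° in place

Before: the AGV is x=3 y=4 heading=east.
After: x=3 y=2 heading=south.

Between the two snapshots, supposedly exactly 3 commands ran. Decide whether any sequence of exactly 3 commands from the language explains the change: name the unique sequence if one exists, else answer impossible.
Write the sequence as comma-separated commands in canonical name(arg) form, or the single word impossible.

key: position moved to (3,2) AND the heading swung to S — translation plus rotation needed
t0: x=3 y=4 heading=east
1. move(2) → x=3 y=4 heading=east
2. turn(right) → x=3 y=4 heading=south
3. move(2) → x=3 y=2 heading=south
uniquely the one of 27 3-step routes that fits.

move(2), turn(right), move(2)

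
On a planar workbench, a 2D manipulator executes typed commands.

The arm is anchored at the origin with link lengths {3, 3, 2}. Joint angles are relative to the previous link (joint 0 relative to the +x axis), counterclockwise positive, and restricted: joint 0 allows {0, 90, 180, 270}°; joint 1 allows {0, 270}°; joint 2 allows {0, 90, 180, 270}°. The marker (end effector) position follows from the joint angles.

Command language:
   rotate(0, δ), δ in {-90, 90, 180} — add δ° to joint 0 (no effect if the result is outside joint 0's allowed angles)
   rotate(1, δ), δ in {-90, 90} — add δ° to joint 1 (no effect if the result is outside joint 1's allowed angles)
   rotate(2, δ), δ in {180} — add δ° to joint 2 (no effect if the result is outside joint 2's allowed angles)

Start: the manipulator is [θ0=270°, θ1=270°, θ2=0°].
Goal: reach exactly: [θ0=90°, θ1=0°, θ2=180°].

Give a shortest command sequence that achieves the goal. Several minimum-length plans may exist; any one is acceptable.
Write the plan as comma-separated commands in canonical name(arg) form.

initial: [θ0=270°, θ1=270°, θ2=0°]
step 1 (rotate(2, 180)): [θ0=270°, θ1=270°, θ2=180°]
step 2 (rotate(0, 180)): [θ0=90°, θ1=270°, θ2=180°]
step 3 (rotate(1, 90)): [θ0=90°, θ1=0°, θ2=180°]
shorter routes all fall short; 3 is best.

rotate(2, 180), rotate(0, 180), rotate(1, 90)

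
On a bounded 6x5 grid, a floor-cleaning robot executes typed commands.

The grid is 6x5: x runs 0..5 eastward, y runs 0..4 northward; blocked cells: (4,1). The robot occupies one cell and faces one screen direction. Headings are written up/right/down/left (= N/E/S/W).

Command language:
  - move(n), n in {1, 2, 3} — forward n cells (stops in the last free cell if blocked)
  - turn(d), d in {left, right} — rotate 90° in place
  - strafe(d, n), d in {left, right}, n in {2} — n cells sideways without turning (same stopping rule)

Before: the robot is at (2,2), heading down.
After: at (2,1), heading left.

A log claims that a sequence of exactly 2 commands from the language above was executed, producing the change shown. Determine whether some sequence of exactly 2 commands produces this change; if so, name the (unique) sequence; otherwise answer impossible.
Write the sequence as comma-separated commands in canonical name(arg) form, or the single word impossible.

move(1), turn(right)

key: order matters: swapping move(1) and turn(right) lands elsewhere
start: at (2,2), heading down
step 1 (move(1)): at (2,1), heading down
step 2 (turn(right)): at (2,1), heading left
no rival 2-sequence matches.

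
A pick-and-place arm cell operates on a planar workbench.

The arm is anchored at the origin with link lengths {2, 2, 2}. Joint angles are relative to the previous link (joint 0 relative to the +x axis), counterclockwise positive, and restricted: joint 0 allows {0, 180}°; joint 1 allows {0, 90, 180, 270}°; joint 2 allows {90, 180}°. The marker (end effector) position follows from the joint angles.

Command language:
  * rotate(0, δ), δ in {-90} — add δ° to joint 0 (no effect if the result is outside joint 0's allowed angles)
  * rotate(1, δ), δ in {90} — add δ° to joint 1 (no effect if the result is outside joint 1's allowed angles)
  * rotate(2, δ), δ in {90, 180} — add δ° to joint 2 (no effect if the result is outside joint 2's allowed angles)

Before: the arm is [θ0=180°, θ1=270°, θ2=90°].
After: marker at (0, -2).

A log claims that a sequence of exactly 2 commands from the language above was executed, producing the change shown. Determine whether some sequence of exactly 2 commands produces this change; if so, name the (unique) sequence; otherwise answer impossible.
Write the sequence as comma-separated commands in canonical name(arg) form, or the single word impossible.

initial: [θ0=180°, θ1=270°, θ2=90°]
[1] after rotate(1, 90): [θ0=180°, θ1=0°, θ2=90°]
[2] after rotate(1, 90): [θ0=180°, θ1=90°, θ2=90°]
uniquely the one of 16 2-step routes that fits.

rotate(1, 90), rotate(1, 90)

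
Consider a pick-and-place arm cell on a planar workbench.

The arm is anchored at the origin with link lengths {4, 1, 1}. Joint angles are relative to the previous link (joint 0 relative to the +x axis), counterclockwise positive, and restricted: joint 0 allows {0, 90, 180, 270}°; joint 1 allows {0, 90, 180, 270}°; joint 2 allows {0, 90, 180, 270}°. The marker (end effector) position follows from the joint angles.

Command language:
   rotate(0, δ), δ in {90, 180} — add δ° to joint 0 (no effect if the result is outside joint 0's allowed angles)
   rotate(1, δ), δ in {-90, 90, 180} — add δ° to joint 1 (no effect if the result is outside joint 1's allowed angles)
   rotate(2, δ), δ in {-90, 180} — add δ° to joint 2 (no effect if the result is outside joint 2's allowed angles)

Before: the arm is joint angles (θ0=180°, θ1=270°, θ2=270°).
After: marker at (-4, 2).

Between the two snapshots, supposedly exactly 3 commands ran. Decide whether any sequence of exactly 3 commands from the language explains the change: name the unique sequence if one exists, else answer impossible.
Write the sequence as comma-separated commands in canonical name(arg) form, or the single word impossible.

from: joint angles (θ0=180°, θ1=270°, θ2=270°)
[1] after rotate(2, -90): joint angles (θ0=180°, θ1=270°, θ2=180°)
[2] after rotate(2, -90): joint angles (θ0=180°, θ1=270°, θ2=90°)
[3] after rotate(2, -90): joint angles (θ0=180°, θ1=270°, θ2=0°)
no rival 3-sequence matches.

rotate(2, -90), rotate(2, -90), rotate(2, -90)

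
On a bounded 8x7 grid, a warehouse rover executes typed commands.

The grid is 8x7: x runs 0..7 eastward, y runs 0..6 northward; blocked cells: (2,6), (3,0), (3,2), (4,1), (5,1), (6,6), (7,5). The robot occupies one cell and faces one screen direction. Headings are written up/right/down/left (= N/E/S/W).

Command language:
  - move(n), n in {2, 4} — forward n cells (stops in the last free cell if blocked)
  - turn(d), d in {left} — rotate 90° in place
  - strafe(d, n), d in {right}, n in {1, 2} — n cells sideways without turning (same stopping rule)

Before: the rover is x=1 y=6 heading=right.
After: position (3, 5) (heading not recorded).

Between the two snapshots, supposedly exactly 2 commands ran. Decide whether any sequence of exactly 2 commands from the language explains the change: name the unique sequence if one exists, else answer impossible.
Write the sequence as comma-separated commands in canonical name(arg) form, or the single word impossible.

strafe(right, 1), move(2)

key: order matters: swapping strafe(right, 1) and move(2) lands elsewhere
begin: x=1 y=6 heading=right
[1] after strafe(right, 1): x=1 y=5 heading=right
[2] after move(2): x=3 y=5 heading=right
no other 2-command option fits: unique.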